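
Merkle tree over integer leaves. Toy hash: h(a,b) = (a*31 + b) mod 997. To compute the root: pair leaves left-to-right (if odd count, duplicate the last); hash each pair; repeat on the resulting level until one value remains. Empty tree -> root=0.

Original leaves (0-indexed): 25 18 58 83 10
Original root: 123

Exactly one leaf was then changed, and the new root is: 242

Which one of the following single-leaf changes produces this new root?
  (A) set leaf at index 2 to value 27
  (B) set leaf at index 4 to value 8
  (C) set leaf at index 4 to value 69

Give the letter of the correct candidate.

Original leaves: [25, 18, 58, 83, 10]
Target new root: 242
Try each candidate change and compute the resulting root:
Candidate A: set leaf[2] = 27 -> leaves = [25, 18, 27, 83, 10]
  L0: [25, 18, 27, 83, 10]
  L1: h(25,18)=(25*31+18)%997=793 h(27,83)=(27*31+83)%997=920 h(10,10)=(10*31+10)%997=320 -> [793, 920, 320]
  L2: h(793,920)=(793*31+920)%997=578 h(320,320)=(320*31+320)%997=270 -> [578, 270]
  L3: h(578,270)=(578*31+270)%997=242 -> [242]
  root = 242 == target 242  ** MATCH **
Candidate B: set leaf[4] = 8 -> leaves = [25, 18, 58, 83, 8]
  L0: [25, 18, 58, 83, 8]
  L1: h(25,18)=(25*31+18)%997=793 h(58,83)=(58*31+83)%997=884 h(8,8)=(8*31+8)%997=256 -> [793, 884, 256]
  L2: h(793,884)=(793*31+884)%997=542 h(256,256)=(256*31+256)%997=216 -> [542, 216]
  L3: h(542,216)=(542*31+216)%997=69 -> [69]
  root = 69 != target 242
Candidate C: set leaf[4] = 69 -> leaves = [25, 18, 58, 83, 69]
  L0: [25, 18, 58, 83, 69]
  L1: h(25,18)=(25*31+18)%997=793 h(58,83)=(58*31+83)%997=884 h(69,69)=(69*31+69)%997=214 -> [793, 884, 214]
  L2: h(793,884)=(793*31+884)%997=542 h(214,214)=(214*31+214)%997=866 -> [542, 866]
  L3: h(542,866)=(542*31+866)%997=719 -> [719]
  root = 719 != target 242
Candidate A produces the target root.

Answer: A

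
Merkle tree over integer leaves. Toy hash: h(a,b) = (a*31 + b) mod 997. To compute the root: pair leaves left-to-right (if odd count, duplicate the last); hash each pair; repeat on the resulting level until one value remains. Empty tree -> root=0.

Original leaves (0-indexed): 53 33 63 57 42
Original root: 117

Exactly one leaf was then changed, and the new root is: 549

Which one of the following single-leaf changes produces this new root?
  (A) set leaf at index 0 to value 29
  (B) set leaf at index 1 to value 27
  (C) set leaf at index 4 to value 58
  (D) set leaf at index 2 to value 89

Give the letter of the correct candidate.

Original leaves: [53, 33, 63, 57, 42]
Target new root: 549
Try each candidate change and compute the resulting root:
Candidate A: set leaf[0] = 29 -> leaves = [29, 33, 63, 57, 42]
  L0: [29, 33, 63, 57, 42]
  L1: h(29,33)=(29*31+33)%997=932 h(63,57)=(63*31+57)%997=16 h(42,42)=(42*31+42)%997=347 -> [932, 16, 347]
  L2: h(932,16)=(932*31+16)%997=992 h(347,347)=(347*31+347)%997=137 -> [992, 137]
  L3: h(992,137)=(992*31+137)%997=979 -> [979]
  root = 979 != target 549
Candidate B: set leaf[1] = 27 -> leaves = [53, 27, 63, 57, 42]
  L0: [53, 27, 63, 57, 42]
  L1: h(53,27)=(53*31+27)%997=673 h(63,57)=(63*31+57)%997=16 h(42,42)=(42*31+42)%997=347 -> [673, 16, 347]
  L2: h(673,16)=(673*31+16)%997=939 h(347,347)=(347*31+347)%997=137 -> [939, 137]
  L3: h(939,137)=(939*31+137)%997=333 -> [333]
  root = 333 != target 549
Candidate C: set leaf[4] = 58 -> leaves = [53, 33, 63, 57, 58]
  L0: [53, 33, 63, 57, 58]
  L1: h(53,33)=(53*31+33)%997=679 h(63,57)=(63*31+57)%997=16 h(58,58)=(58*31+58)%997=859 -> [679, 16, 859]
  L2: h(679,16)=(679*31+16)%997=128 h(859,859)=(859*31+859)%997=569 -> [128, 569]
  L3: h(128,569)=(128*31+569)%997=549 -> [549]
  root = 549 == target 549  ** MATCH **
Candidate D: set leaf[2] = 89 -> leaves = [53, 33, 89, 57, 42]
  L0: [53, 33, 89, 57, 42]
  L1: h(53,33)=(53*31+33)%997=679 h(89,57)=(89*31+57)%997=822 h(42,42)=(42*31+42)%997=347 -> [679, 822, 347]
  L2: h(679,822)=(679*31+822)%997=934 h(347,347)=(347*31+347)%997=137 -> [934, 137]
  L3: h(934,137)=(934*31+137)%997=178 -> [178]
  root = 178 != target 549
Candidate C produces the target root.

Answer: C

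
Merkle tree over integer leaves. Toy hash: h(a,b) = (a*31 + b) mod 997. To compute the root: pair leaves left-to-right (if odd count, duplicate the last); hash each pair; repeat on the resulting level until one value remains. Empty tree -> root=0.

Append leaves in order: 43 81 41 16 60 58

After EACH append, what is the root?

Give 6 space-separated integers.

After append 43 (leaves=[43]):
  L0: [43]
  root=43
After append 81 (leaves=[43, 81]):
  L0: [43, 81]
  L1: h(43,81)=(43*31+81)%997=417 -> [417]
  root=417
After append 41 (leaves=[43, 81, 41]):
  L0: [43, 81, 41]
  L1: h(43,81)=(43*31+81)%997=417 h(41,41)=(41*31+41)%997=315 -> [417, 315]
  L2: h(417,315)=(417*31+315)%997=281 -> [281]
  root=281
After append 16 (leaves=[43, 81, 41, 16]):
  L0: [43, 81, 41, 16]
  L1: h(43,81)=(43*31+81)%997=417 h(41,16)=(41*31+16)%997=290 -> [417, 290]
  L2: h(417,290)=(417*31+290)%997=256 -> [256]
  root=256
After append 60 (leaves=[43, 81, 41, 16, 60]):
  L0: [43, 81, 41, 16, 60]
  L1: h(43,81)=(43*31+81)%997=417 h(41,16)=(41*31+16)%997=290 h(60,60)=(60*31+60)%997=923 -> [417, 290, 923]
  L2: h(417,290)=(417*31+290)%997=256 h(923,923)=(923*31+923)%997=623 -> [256, 623]
  L3: h(256,623)=(256*31+623)%997=583 -> [583]
  root=583
After append 58 (leaves=[43, 81, 41, 16, 60, 58]):
  L0: [43, 81, 41, 16, 60, 58]
  L1: h(43,81)=(43*31+81)%997=417 h(41,16)=(41*31+16)%997=290 h(60,58)=(60*31+58)%997=921 -> [417, 290, 921]
  L2: h(417,290)=(417*31+290)%997=256 h(921,921)=(921*31+921)%997=559 -> [256, 559]
  L3: h(256,559)=(256*31+559)%997=519 -> [519]
  root=519

Answer: 43 417 281 256 583 519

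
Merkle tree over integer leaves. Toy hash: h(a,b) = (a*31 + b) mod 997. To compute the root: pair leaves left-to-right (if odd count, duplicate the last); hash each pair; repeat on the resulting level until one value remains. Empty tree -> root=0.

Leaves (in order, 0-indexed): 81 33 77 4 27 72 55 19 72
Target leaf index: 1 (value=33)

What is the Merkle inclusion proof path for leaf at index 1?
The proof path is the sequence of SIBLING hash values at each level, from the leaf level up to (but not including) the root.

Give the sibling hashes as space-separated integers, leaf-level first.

L0 (leaves): [81, 33, 77, 4, 27, 72, 55, 19, 72], target index=1
L1: h(81,33)=(81*31+33)%997=550 [pair 0] h(77,4)=(77*31+4)%997=397 [pair 1] h(27,72)=(27*31+72)%997=909 [pair 2] h(55,19)=(55*31+19)%997=727 [pair 3] h(72,72)=(72*31+72)%997=310 [pair 4] -> [550, 397, 909, 727, 310]
  Sibling for proof at L0: 81
L2: h(550,397)=(550*31+397)%997=498 [pair 0] h(909,727)=(909*31+727)%997=990 [pair 1] h(310,310)=(310*31+310)%997=947 [pair 2] -> [498, 990, 947]
  Sibling for proof at L1: 397
L3: h(498,990)=(498*31+990)%997=476 [pair 0] h(947,947)=(947*31+947)%997=394 [pair 1] -> [476, 394]
  Sibling for proof at L2: 990
L4: h(476,394)=(476*31+394)%997=195 [pair 0] -> [195]
  Sibling for proof at L3: 394
Root: 195
Proof path (sibling hashes from leaf to root): [81, 397, 990, 394]

Answer: 81 397 990 394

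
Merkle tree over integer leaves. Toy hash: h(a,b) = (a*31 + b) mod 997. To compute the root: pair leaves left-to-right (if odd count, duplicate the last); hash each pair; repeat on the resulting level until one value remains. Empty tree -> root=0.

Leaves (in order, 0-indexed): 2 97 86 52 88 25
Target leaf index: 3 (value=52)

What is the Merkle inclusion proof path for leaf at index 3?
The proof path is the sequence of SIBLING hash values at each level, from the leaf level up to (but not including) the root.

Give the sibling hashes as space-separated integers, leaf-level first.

Answer: 86 159 360

Derivation:
L0 (leaves): [2, 97, 86, 52, 88, 25], target index=3
L1: h(2,97)=(2*31+97)%997=159 [pair 0] h(86,52)=(86*31+52)%997=724 [pair 1] h(88,25)=(88*31+25)%997=759 [pair 2] -> [159, 724, 759]
  Sibling for proof at L0: 86
L2: h(159,724)=(159*31+724)%997=668 [pair 0] h(759,759)=(759*31+759)%997=360 [pair 1] -> [668, 360]
  Sibling for proof at L1: 159
L3: h(668,360)=(668*31+360)%997=131 [pair 0] -> [131]
  Sibling for proof at L2: 360
Root: 131
Proof path (sibling hashes from leaf to root): [86, 159, 360]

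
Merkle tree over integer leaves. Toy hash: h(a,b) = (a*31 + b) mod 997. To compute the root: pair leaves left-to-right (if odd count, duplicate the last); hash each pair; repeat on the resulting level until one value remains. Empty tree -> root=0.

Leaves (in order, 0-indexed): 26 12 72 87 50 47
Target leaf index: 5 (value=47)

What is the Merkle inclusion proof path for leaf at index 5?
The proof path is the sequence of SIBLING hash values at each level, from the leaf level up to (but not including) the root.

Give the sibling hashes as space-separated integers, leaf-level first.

L0 (leaves): [26, 12, 72, 87, 50, 47], target index=5
L1: h(26,12)=(26*31+12)%997=818 [pair 0] h(72,87)=(72*31+87)%997=325 [pair 1] h(50,47)=(50*31+47)%997=600 [pair 2] -> [818, 325, 600]
  Sibling for proof at L0: 50
L2: h(818,325)=(818*31+325)%997=758 [pair 0] h(600,600)=(600*31+600)%997=257 [pair 1] -> [758, 257]
  Sibling for proof at L1: 600
L3: h(758,257)=(758*31+257)%997=824 [pair 0] -> [824]
  Sibling for proof at L2: 758
Root: 824
Proof path (sibling hashes from leaf to root): [50, 600, 758]

Answer: 50 600 758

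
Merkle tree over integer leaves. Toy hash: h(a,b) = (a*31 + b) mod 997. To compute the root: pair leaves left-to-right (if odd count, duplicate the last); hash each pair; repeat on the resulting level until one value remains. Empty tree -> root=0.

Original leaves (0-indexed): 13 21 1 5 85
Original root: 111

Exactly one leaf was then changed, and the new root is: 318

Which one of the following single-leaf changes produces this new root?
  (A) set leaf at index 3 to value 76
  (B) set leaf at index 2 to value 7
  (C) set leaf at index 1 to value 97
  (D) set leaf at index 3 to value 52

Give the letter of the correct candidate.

Answer: A

Derivation:
Original leaves: [13, 21, 1, 5, 85]
Target new root: 318
Try each candidate change and compute the resulting root:
Candidate A: set leaf[3] = 76 -> leaves = [13, 21, 1, 76, 85]
  L0: [13, 21, 1, 76, 85]
  L1: h(13,21)=(13*31+21)%997=424 h(1,76)=(1*31+76)%997=107 h(85,85)=(85*31+85)%997=726 -> [424, 107, 726]
  L2: h(424,107)=(424*31+107)%997=290 h(726,726)=(726*31+726)%997=301 -> [290, 301]
  L3: h(290,301)=(290*31+301)%997=318 -> [318]
  root = 318 == target 318  ** MATCH **
Candidate B: set leaf[2] = 7 -> leaves = [13, 21, 7, 5, 85]
  L0: [13, 21, 7, 5, 85]
  L1: h(13,21)=(13*31+21)%997=424 h(7,5)=(7*31+5)%997=222 h(85,85)=(85*31+85)%997=726 -> [424, 222, 726]
  L2: h(424,222)=(424*31+222)%997=405 h(726,726)=(726*31+726)%997=301 -> [405, 301]
  L3: h(405,301)=(405*31+301)%997=892 -> [892]
  root = 892 != target 318
Candidate C: set leaf[1] = 97 -> leaves = [13, 97, 1, 5, 85]
  L0: [13, 97, 1, 5, 85]
  L1: h(13,97)=(13*31+97)%997=500 h(1,5)=(1*31+5)%997=36 h(85,85)=(85*31+85)%997=726 -> [500, 36, 726]
  L2: h(500,36)=(500*31+36)%997=581 h(726,726)=(726*31+726)%997=301 -> [581, 301]
  L3: h(581,301)=(581*31+301)%997=366 -> [366]
  root = 366 != target 318
Candidate D: set leaf[3] = 52 -> leaves = [13, 21, 1, 52, 85]
  L0: [13, 21, 1, 52, 85]
  L1: h(13,21)=(13*31+21)%997=424 h(1,52)=(1*31+52)%997=83 h(85,85)=(85*31+85)%997=726 -> [424, 83, 726]
  L2: h(424,83)=(424*31+83)%997=266 h(726,726)=(726*31+726)%997=301 -> [266, 301]
  L3: h(266,301)=(266*31+301)%997=571 -> [571]
  root = 571 != target 318
Candidate A produces the target root.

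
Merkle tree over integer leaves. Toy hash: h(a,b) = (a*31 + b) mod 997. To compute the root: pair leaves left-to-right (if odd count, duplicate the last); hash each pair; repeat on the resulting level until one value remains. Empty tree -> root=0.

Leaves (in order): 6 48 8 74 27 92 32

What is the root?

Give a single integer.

Answer: 474

Derivation:
L0: [6, 48, 8, 74, 27, 92, 32]
L1: h(6,48)=(6*31+48)%997=234 h(8,74)=(8*31+74)%997=322 h(27,92)=(27*31+92)%997=929 h(32,32)=(32*31+32)%997=27 -> [234, 322, 929, 27]
L2: h(234,322)=(234*31+322)%997=597 h(929,27)=(929*31+27)%997=910 -> [597, 910]
L3: h(597,910)=(597*31+910)%997=474 -> [474]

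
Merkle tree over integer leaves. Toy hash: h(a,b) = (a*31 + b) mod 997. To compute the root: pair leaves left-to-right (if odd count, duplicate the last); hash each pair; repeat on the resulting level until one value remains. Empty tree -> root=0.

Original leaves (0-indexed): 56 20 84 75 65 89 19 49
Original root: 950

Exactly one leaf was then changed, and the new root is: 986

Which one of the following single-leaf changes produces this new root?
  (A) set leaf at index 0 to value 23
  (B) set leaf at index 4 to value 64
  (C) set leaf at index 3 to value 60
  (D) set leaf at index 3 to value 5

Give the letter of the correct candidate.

Original leaves: [56, 20, 84, 75, 65, 89, 19, 49]
Target new root: 986
Try each candidate change and compute the resulting root:
Candidate A: set leaf[0] = 23 -> leaves = [23, 20, 84, 75, 65, 89, 19, 49]
  L0: [23, 20, 84, 75, 65, 89, 19, 49]
  L1: h(23,20)=(23*31+20)%997=733 h(84,75)=(84*31+75)%997=685 h(65,89)=(65*31+89)%997=110 h(19,49)=(19*31+49)%997=638 -> [733, 685, 110, 638]
  L2: h(733,685)=(733*31+685)%997=477 h(110,638)=(110*31+638)%997=60 -> [477, 60]
  L3: h(477,60)=(477*31+60)%997=889 -> [889]
  root = 889 != target 986
Candidate B: set leaf[4] = 64 -> leaves = [56, 20, 84, 75, 64, 89, 19, 49]
  L0: [56, 20, 84, 75, 64, 89, 19, 49]
  L1: h(56,20)=(56*31+20)%997=759 h(84,75)=(84*31+75)%997=685 h(64,89)=(64*31+89)%997=79 h(19,49)=(19*31+49)%997=638 -> [759, 685, 79, 638]
  L2: h(759,685)=(759*31+685)%997=286 h(79,638)=(79*31+638)%997=96 -> [286, 96]
  L3: h(286,96)=(286*31+96)%997=986 -> [986]
  root = 986 == target 986  ** MATCH **
Candidate C: set leaf[3] = 60 -> leaves = [56, 20, 84, 60, 65, 89, 19, 49]
  L0: [56, 20, 84, 60, 65, 89, 19, 49]
  L1: h(56,20)=(56*31+20)%997=759 h(84,60)=(84*31+60)%997=670 h(65,89)=(65*31+89)%997=110 h(19,49)=(19*31+49)%997=638 -> [759, 670, 110, 638]
  L2: h(759,670)=(759*31+670)%997=271 h(110,638)=(110*31+638)%997=60 -> [271, 60]
  L3: h(271,60)=(271*31+60)%997=485 -> [485]
  root = 485 != target 986
Candidate D: set leaf[3] = 5 -> leaves = [56, 20, 84, 5, 65, 89, 19, 49]
  L0: [56, 20, 84, 5, 65, 89, 19, 49]
  L1: h(56,20)=(56*31+20)%997=759 h(84,5)=(84*31+5)%997=615 h(65,89)=(65*31+89)%997=110 h(19,49)=(19*31+49)%997=638 -> [759, 615, 110, 638]
  L2: h(759,615)=(759*31+615)%997=216 h(110,638)=(110*31+638)%997=60 -> [216, 60]
  L3: h(216,60)=(216*31+60)%997=774 -> [774]
  root = 774 != target 986
Candidate B produces the target root.

Answer: B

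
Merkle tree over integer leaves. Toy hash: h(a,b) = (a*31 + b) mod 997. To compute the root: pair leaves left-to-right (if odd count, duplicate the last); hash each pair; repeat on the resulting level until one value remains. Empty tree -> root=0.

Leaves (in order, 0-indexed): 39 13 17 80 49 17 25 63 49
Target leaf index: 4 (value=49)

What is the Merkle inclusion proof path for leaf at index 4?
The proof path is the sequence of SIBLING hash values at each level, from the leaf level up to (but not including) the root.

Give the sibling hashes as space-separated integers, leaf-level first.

L0 (leaves): [39, 13, 17, 80, 49, 17, 25, 63, 49], target index=4
L1: h(39,13)=(39*31+13)%997=225 [pair 0] h(17,80)=(17*31+80)%997=607 [pair 1] h(49,17)=(49*31+17)%997=539 [pair 2] h(25,63)=(25*31+63)%997=838 [pair 3] h(49,49)=(49*31+49)%997=571 [pair 4] -> [225, 607, 539, 838, 571]
  Sibling for proof at L0: 17
L2: h(225,607)=(225*31+607)%997=603 [pair 0] h(539,838)=(539*31+838)%997=598 [pair 1] h(571,571)=(571*31+571)%997=326 [pair 2] -> [603, 598, 326]
  Sibling for proof at L1: 838
L3: h(603,598)=(603*31+598)%997=348 [pair 0] h(326,326)=(326*31+326)%997=462 [pair 1] -> [348, 462]
  Sibling for proof at L2: 603
L4: h(348,462)=(348*31+462)%997=283 [pair 0] -> [283]
  Sibling for proof at L3: 462
Root: 283
Proof path (sibling hashes from leaf to root): [17, 838, 603, 462]

Answer: 17 838 603 462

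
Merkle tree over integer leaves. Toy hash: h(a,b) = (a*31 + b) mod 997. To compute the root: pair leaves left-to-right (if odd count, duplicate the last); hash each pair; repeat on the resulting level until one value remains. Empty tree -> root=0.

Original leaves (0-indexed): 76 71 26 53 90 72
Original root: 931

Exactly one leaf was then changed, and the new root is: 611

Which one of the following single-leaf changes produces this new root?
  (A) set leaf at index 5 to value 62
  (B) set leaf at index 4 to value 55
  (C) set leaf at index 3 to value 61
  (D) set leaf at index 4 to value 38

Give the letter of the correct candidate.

Original leaves: [76, 71, 26, 53, 90, 72]
Target new root: 611
Try each candidate change and compute the resulting root:
Candidate A: set leaf[5] = 62 -> leaves = [76, 71, 26, 53, 90, 62]
  L0: [76, 71, 26, 53, 90, 62]
  L1: h(76,71)=(76*31+71)%997=433 h(26,53)=(26*31+53)%997=859 h(90,62)=(90*31+62)%997=858 -> [433, 859, 858]
  L2: h(433,859)=(433*31+859)%997=324 h(858,858)=(858*31+858)%997=537 -> [324, 537]
  L3: h(324,537)=(324*31+537)%997=611 -> [611]
  root = 611 == target 611  ** MATCH **
Candidate B: set leaf[4] = 55 -> leaves = [76, 71, 26, 53, 55, 72]
  L0: [76, 71, 26, 53, 55, 72]
  L1: h(76,71)=(76*31+71)%997=433 h(26,53)=(26*31+53)%997=859 h(55,72)=(55*31+72)%997=780 -> [433, 859, 780]
  L2: h(433,859)=(433*31+859)%997=324 h(780,780)=(780*31+780)%997=35 -> [324, 35]
  L3: h(324,35)=(324*31+35)%997=109 -> [109]
  root = 109 != target 611
Candidate C: set leaf[3] = 61 -> leaves = [76, 71, 26, 61, 90, 72]
  L0: [76, 71, 26, 61, 90, 72]
  L1: h(76,71)=(76*31+71)%997=433 h(26,61)=(26*31+61)%997=867 h(90,72)=(90*31+72)%997=868 -> [433, 867, 868]
  L2: h(433,867)=(433*31+867)%997=332 h(868,868)=(868*31+868)%997=857 -> [332, 857]
  L3: h(332,857)=(332*31+857)%997=182 -> [182]
  root = 182 != target 611
Candidate D: set leaf[4] = 38 -> leaves = [76, 71, 26, 53, 38, 72]
  L0: [76, 71, 26, 53, 38, 72]
  L1: h(76,71)=(76*31+71)%997=433 h(26,53)=(26*31+53)%997=859 h(38,72)=(38*31+72)%997=253 -> [433, 859, 253]
  L2: h(433,859)=(433*31+859)%997=324 h(253,253)=(253*31+253)%997=120 -> [324, 120]
  L3: h(324,120)=(324*31+120)%997=194 -> [194]
  root = 194 != target 611
Candidate A produces the target root.

Answer: A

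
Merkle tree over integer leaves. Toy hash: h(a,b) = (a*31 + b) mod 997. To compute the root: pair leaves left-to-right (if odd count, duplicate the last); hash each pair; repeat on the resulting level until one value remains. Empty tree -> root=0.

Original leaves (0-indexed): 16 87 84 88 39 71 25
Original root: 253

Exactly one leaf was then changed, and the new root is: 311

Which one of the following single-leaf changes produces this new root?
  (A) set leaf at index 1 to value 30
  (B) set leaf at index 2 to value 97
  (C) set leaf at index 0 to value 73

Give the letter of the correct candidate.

Original leaves: [16, 87, 84, 88, 39, 71, 25]
Target new root: 311
Try each candidate change and compute the resulting root:
Candidate A: set leaf[1] = 30 -> leaves = [16, 30, 84, 88, 39, 71, 25]
  L0: [16, 30, 84, 88, 39, 71, 25]
  L1: h(16,30)=(16*31+30)%997=526 h(84,88)=(84*31+88)%997=698 h(39,71)=(39*31+71)%997=283 h(25,25)=(25*31+25)%997=800 -> [526, 698, 283, 800]
  L2: h(526,698)=(526*31+698)%997=55 h(283,800)=(283*31+800)%997=600 -> [55, 600]
  L3: h(55,600)=(55*31+600)%997=311 -> [311]
  root = 311 == target 311  ** MATCH **
Candidate B: set leaf[2] = 97 -> leaves = [16, 87, 97, 88, 39, 71, 25]
  L0: [16, 87, 97, 88, 39, 71, 25]
  L1: h(16,87)=(16*31+87)%997=583 h(97,88)=(97*31+88)%997=104 h(39,71)=(39*31+71)%997=283 h(25,25)=(25*31+25)%997=800 -> [583, 104, 283, 800]
  L2: h(583,104)=(583*31+104)%997=231 h(283,800)=(283*31+800)%997=600 -> [231, 600]
  L3: h(231,600)=(231*31+600)%997=782 -> [782]
  root = 782 != target 311
Candidate C: set leaf[0] = 73 -> leaves = [73, 87, 84, 88, 39, 71, 25]
  L0: [73, 87, 84, 88, 39, 71, 25]
  L1: h(73,87)=(73*31+87)%997=356 h(84,88)=(84*31+88)%997=698 h(39,71)=(39*31+71)%997=283 h(25,25)=(25*31+25)%997=800 -> [356, 698, 283, 800]
  L2: h(356,698)=(356*31+698)%997=767 h(283,800)=(283*31+800)%997=600 -> [767, 600]
  L3: h(767,600)=(767*31+600)%997=449 -> [449]
  root = 449 != target 311
Candidate A produces the target root.

Answer: A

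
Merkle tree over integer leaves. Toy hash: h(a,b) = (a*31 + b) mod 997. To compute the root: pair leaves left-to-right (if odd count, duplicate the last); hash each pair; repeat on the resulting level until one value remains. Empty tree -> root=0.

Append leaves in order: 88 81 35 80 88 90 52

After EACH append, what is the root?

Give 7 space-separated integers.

After append 88 (leaves=[88]):
  L0: [88]
  root=88
After append 81 (leaves=[88, 81]):
  L0: [88, 81]
  L1: h(88,81)=(88*31+81)%997=815 -> [815]
  root=815
After append 35 (leaves=[88, 81, 35]):
  L0: [88, 81, 35]
  L1: h(88,81)=(88*31+81)%997=815 h(35,35)=(35*31+35)%997=123 -> [815, 123]
  L2: h(815,123)=(815*31+123)%997=463 -> [463]
  root=463
After append 80 (leaves=[88, 81, 35, 80]):
  L0: [88, 81, 35, 80]
  L1: h(88,81)=(88*31+81)%997=815 h(35,80)=(35*31+80)%997=168 -> [815, 168]
  L2: h(815,168)=(815*31+168)%997=508 -> [508]
  root=508
After append 88 (leaves=[88, 81, 35, 80, 88]):
  L0: [88, 81, 35, 80, 88]
  L1: h(88,81)=(88*31+81)%997=815 h(35,80)=(35*31+80)%997=168 h(88,88)=(88*31+88)%997=822 -> [815, 168, 822]
  L2: h(815,168)=(815*31+168)%997=508 h(822,822)=(822*31+822)%997=382 -> [508, 382]
  L3: h(508,382)=(508*31+382)%997=178 -> [178]
  root=178
After append 90 (leaves=[88, 81, 35, 80, 88, 90]):
  L0: [88, 81, 35, 80, 88, 90]
  L1: h(88,81)=(88*31+81)%997=815 h(35,80)=(35*31+80)%997=168 h(88,90)=(88*31+90)%997=824 -> [815, 168, 824]
  L2: h(815,168)=(815*31+168)%997=508 h(824,824)=(824*31+824)%997=446 -> [508, 446]
  L3: h(508,446)=(508*31+446)%997=242 -> [242]
  root=242
After append 52 (leaves=[88, 81, 35, 80, 88, 90, 52]):
  L0: [88, 81, 35, 80, 88, 90, 52]
  L1: h(88,81)=(88*31+81)%997=815 h(35,80)=(35*31+80)%997=168 h(88,90)=(88*31+90)%997=824 h(52,52)=(52*31+52)%997=667 -> [815, 168, 824, 667]
  L2: h(815,168)=(815*31+168)%997=508 h(824,667)=(824*31+667)%997=289 -> [508, 289]
  L3: h(508,289)=(508*31+289)%997=85 -> [85]
  root=85

Answer: 88 815 463 508 178 242 85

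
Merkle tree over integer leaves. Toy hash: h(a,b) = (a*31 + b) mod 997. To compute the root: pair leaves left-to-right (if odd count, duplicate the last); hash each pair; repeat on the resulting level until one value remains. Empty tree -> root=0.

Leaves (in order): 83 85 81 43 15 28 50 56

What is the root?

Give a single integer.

L0: [83, 85, 81, 43, 15, 28, 50, 56]
L1: h(83,85)=(83*31+85)%997=664 h(81,43)=(81*31+43)%997=560 h(15,28)=(15*31+28)%997=493 h(50,56)=(50*31+56)%997=609 -> [664, 560, 493, 609]
L2: h(664,560)=(664*31+560)%997=207 h(493,609)=(493*31+609)%997=937 -> [207, 937]
L3: h(207,937)=(207*31+937)%997=375 -> [375]

Answer: 375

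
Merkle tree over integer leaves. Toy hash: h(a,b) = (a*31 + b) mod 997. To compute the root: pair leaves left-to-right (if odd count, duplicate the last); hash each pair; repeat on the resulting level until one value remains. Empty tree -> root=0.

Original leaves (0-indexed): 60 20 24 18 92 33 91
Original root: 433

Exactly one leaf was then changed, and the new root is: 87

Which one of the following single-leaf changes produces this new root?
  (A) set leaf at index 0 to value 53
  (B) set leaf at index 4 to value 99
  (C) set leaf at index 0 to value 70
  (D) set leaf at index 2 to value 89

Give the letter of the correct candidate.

Answer: D

Derivation:
Original leaves: [60, 20, 24, 18, 92, 33, 91]
Target new root: 87
Try each candidate change and compute the resulting root:
Candidate A: set leaf[0] = 53 -> leaves = [53, 20, 24, 18, 92, 33, 91]
  L0: [53, 20, 24, 18, 92, 33, 91]
  L1: h(53,20)=(53*31+20)%997=666 h(24,18)=(24*31+18)%997=762 h(92,33)=(92*31+33)%997=891 h(91,91)=(91*31+91)%997=918 -> [666, 762, 891, 918]
  L2: h(666,762)=(666*31+762)%997=471 h(891,918)=(891*31+918)%997=623 -> [471, 623]
  L3: h(471,623)=(471*31+623)%997=269 -> [269]
  root = 269 != target 87
Candidate B: set leaf[4] = 99 -> leaves = [60, 20, 24, 18, 99, 33, 91]
  L0: [60, 20, 24, 18, 99, 33, 91]
  L1: h(60,20)=(60*31+20)%997=883 h(24,18)=(24*31+18)%997=762 h(99,33)=(99*31+33)%997=111 h(91,91)=(91*31+91)%997=918 -> [883, 762, 111, 918]
  L2: h(883,762)=(883*31+762)%997=219 h(111,918)=(111*31+918)%997=371 -> [219, 371]
  L3: h(219,371)=(219*31+371)%997=181 -> [181]
  root = 181 != target 87
Candidate C: set leaf[0] = 70 -> leaves = [70, 20, 24, 18, 92, 33, 91]
  L0: [70, 20, 24, 18, 92, 33, 91]
  L1: h(70,20)=(70*31+20)%997=196 h(24,18)=(24*31+18)%997=762 h(92,33)=(92*31+33)%997=891 h(91,91)=(91*31+91)%997=918 -> [196, 762, 891, 918]
  L2: h(196,762)=(196*31+762)%997=856 h(891,918)=(891*31+918)%997=623 -> [856, 623]
  L3: h(856,623)=(856*31+623)%997=240 -> [240]
  root = 240 != target 87
Candidate D: set leaf[2] = 89 -> leaves = [60, 20, 89, 18, 92, 33, 91]
  L0: [60, 20, 89, 18, 92, 33, 91]
  L1: h(60,20)=(60*31+20)%997=883 h(89,18)=(89*31+18)%997=783 h(92,33)=(92*31+33)%997=891 h(91,91)=(91*31+91)%997=918 -> [883, 783, 891, 918]
  L2: h(883,783)=(883*31+783)%997=240 h(891,918)=(891*31+918)%997=623 -> [240, 623]
  L3: h(240,623)=(240*31+623)%997=87 -> [87]
  root = 87 == target 87  ** MATCH **
Candidate D produces the target root.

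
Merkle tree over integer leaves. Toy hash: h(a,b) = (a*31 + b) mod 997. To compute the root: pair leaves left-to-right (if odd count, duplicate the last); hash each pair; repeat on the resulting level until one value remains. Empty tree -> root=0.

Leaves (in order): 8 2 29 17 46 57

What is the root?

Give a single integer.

L0: [8, 2, 29, 17, 46, 57]
L1: h(8,2)=(8*31+2)%997=250 h(29,17)=(29*31+17)%997=916 h(46,57)=(46*31+57)%997=486 -> [250, 916, 486]
L2: h(250,916)=(250*31+916)%997=690 h(486,486)=(486*31+486)%997=597 -> [690, 597]
L3: h(690,597)=(690*31+597)%997=53 -> [53]

Answer: 53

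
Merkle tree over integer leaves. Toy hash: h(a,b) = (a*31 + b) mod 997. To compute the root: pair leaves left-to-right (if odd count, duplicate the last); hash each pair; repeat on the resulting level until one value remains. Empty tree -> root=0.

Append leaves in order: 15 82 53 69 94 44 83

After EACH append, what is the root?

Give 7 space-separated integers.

After append 15 (leaves=[15]):
  L0: [15]
  root=15
After append 82 (leaves=[15, 82]):
  L0: [15, 82]
  L1: h(15,82)=(15*31+82)%997=547 -> [547]
  root=547
After append 53 (leaves=[15, 82, 53]):
  L0: [15, 82, 53]
  L1: h(15,82)=(15*31+82)%997=547 h(53,53)=(53*31+53)%997=699 -> [547, 699]
  L2: h(547,699)=(547*31+699)%997=707 -> [707]
  root=707
After append 69 (leaves=[15, 82, 53, 69]):
  L0: [15, 82, 53, 69]
  L1: h(15,82)=(15*31+82)%997=547 h(53,69)=(53*31+69)%997=715 -> [547, 715]
  L2: h(547,715)=(547*31+715)%997=723 -> [723]
  root=723
After append 94 (leaves=[15, 82, 53, 69, 94]):
  L0: [15, 82, 53, 69, 94]
  L1: h(15,82)=(15*31+82)%997=547 h(53,69)=(53*31+69)%997=715 h(94,94)=(94*31+94)%997=17 -> [547, 715, 17]
  L2: h(547,715)=(547*31+715)%997=723 h(17,17)=(17*31+17)%997=544 -> [723, 544]
  L3: h(723,544)=(723*31+544)%997=26 -> [26]
  root=26
After append 44 (leaves=[15, 82, 53, 69, 94, 44]):
  L0: [15, 82, 53, 69, 94, 44]
  L1: h(15,82)=(15*31+82)%997=547 h(53,69)=(53*31+69)%997=715 h(94,44)=(94*31+44)%997=964 -> [547, 715, 964]
  L2: h(547,715)=(547*31+715)%997=723 h(964,964)=(964*31+964)%997=938 -> [723, 938]
  L3: h(723,938)=(723*31+938)%997=420 -> [420]
  root=420
After append 83 (leaves=[15, 82, 53, 69, 94, 44, 83]):
  L0: [15, 82, 53, 69, 94, 44, 83]
  L1: h(15,82)=(15*31+82)%997=547 h(53,69)=(53*31+69)%997=715 h(94,44)=(94*31+44)%997=964 h(83,83)=(83*31+83)%997=662 -> [547, 715, 964, 662]
  L2: h(547,715)=(547*31+715)%997=723 h(964,662)=(964*31+662)%997=636 -> [723, 636]
  L3: h(723,636)=(723*31+636)%997=118 -> [118]
  root=118

Answer: 15 547 707 723 26 420 118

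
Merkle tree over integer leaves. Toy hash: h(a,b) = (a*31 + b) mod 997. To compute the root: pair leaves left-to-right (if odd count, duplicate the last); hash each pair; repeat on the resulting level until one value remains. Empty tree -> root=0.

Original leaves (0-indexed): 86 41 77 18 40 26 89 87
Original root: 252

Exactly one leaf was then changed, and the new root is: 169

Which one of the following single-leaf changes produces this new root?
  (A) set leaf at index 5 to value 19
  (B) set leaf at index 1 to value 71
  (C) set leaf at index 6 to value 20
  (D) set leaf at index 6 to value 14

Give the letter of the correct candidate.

Original leaves: [86, 41, 77, 18, 40, 26, 89, 87]
Target new root: 169
Try each candidate change and compute the resulting root:
Candidate A: set leaf[5] = 19 -> leaves = [86, 41, 77, 18, 40, 19, 89, 87]
  L0: [86, 41, 77, 18, 40, 19, 89, 87]
  L1: h(86,41)=(86*31+41)%997=713 h(77,18)=(77*31+18)%997=411 h(40,19)=(40*31+19)%997=262 h(89,87)=(89*31+87)%997=852 -> [713, 411, 262, 852]
  L2: h(713,411)=(713*31+411)%997=580 h(262,852)=(262*31+852)%997=1 -> [580, 1]
  L3: h(580,1)=(580*31+1)%997=35 -> [35]
  root = 35 != target 169
Candidate B: set leaf[1] = 71 -> leaves = [86, 71, 77, 18, 40, 26, 89, 87]
  L0: [86, 71, 77, 18, 40, 26, 89, 87]
  L1: h(86,71)=(86*31+71)%997=743 h(77,18)=(77*31+18)%997=411 h(40,26)=(40*31+26)%997=269 h(89,87)=(89*31+87)%997=852 -> [743, 411, 269, 852]
  L2: h(743,411)=(743*31+411)%997=513 h(269,852)=(269*31+852)%997=218 -> [513, 218]
  L3: h(513,218)=(513*31+218)%997=169 -> [169]
  root = 169 == target 169  ** MATCH **
Candidate C: set leaf[6] = 20 -> leaves = [86, 41, 77, 18, 40, 26, 20, 87]
  L0: [86, 41, 77, 18, 40, 26, 20, 87]
  L1: h(86,41)=(86*31+41)%997=713 h(77,18)=(77*31+18)%997=411 h(40,26)=(40*31+26)%997=269 h(20,87)=(20*31+87)%997=707 -> [713, 411, 269, 707]
  L2: h(713,411)=(713*31+411)%997=580 h(269,707)=(269*31+707)%997=73 -> [580, 73]
  L3: h(580,73)=(580*31+73)%997=107 -> [107]
  root = 107 != target 169
Candidate D: set leaf[6] = 14 -> leaves = [86, 41, 77, 18, 40, 26, 14, 87]
  L0: [86, 41, 77, 18, 40, 26, 14, 87]
  L1: h(86,41)=(86*31+41)%997=713 h(77,18)=(77*31+18)%997=411 h(40,26)=(40*31+26)%997=269 h(14,87)=(14*31+87)%997=521 -> [713, 411, 269, 521]
  L2: h(713,411)=(713*31+411)%997=580 h(269,521)=(269*31+521)%997=884 -> [580, 884]
  L3: h(580,884)=(580*31+884)%997=918 -> [918]
  root = 918 != target 169
Candidate B produces the target root.

Answer: B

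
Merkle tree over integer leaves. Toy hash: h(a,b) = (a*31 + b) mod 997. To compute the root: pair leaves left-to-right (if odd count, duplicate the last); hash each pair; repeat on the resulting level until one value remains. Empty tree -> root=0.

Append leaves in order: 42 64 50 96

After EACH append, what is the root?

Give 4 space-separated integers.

Answer: 42 369 78 124

Derivation:
After append 42 (leaves=[42]):
  L0: [42]
  root=42
After append 64 (leaves=[42, 64]):
  L0: [42, 64]
  L1: h(42,64)=(42*31+64)%997=369 -> [369]
  root=369
After append 50 (leaves=[42, 64, 50]):
  L0: [42, 64, 50]
  L1: h(42,64)=(42*31+64)%997=369 h(50,50)=(50*31+50)%997=603 -> [369, 603]
  L2: h(369,603)=(369*31+603)%997=78 -> [78]
  root=78
After append 96 (leaves=[42, 64, 50, 96]):
  L0: [42, 64, 50, 96]
  L1: h(42,64)=(42*31+64)%997=369 h(50,96)=(50*31+96)%997=649 -> [369, 649]
  L2: h(369,649)=(369*31+649)%997=124 -> [124]
  root=124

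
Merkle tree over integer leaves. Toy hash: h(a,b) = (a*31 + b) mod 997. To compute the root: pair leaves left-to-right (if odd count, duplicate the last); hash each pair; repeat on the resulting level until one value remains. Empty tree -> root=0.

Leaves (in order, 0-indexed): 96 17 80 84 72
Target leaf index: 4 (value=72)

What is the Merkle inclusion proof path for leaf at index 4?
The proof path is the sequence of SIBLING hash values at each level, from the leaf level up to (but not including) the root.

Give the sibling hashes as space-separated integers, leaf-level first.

Answer: 72 310 632

Derivation:
L0 (leaves): [96, 17, 80, 84, 72], target index=4
L1: h(96,17)=(96*31+17)%997=2 [pair 0] h(80,84)=(80*31+84)%997=570 [pair 1] h(72,72)=(72*31+72)%997=310 [pair 2] -> [2, 570, 310]
  Sibling for proof at L0: 72
L2: h(2,570)=(2*31+570)%997=632 [pair 0] h(310,310)=(310*31+310)%997=947 [pair 1] -> [632, 947]
  Sibling for proof at L1: 310
L3: h(632,947)=(632*31+947)%997=599 [pair 0] -> [599]
  Sibling for proof at L2: 632
Root: 599
Proof path (sibling hashes from leaf to root): [72, 310, 632]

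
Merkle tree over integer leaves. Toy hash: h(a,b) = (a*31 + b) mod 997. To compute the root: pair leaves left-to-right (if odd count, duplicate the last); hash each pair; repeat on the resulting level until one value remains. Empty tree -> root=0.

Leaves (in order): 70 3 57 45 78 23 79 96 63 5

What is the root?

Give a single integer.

Answer: 223

Derivation:
L0: [70, 3, 57, 45, 78, 23, 79, 96, 63, 5]
L1: h(70,3)=(70*31+3)%997=179 h(57,45)=(57*31+45)%997=815 h(78,23)=(78*31+23)%997=447 h(79,96)=(79*31+96)%997=551 h(63,5)=(63*31+5)%997=961 -> [179, 815, 447, 551, 961]
L2: h(179,815)=(179*31+815)%997=382 h(447,551)=(447*31+551)%997=450 h(961,961)=(961*31+961)%997=842 -> [382, 450, 842]
L3: h(382,450)=(382*31+450)%997=328 h(842,842)=(842*31+842)%997=25 -> [328, 25]
L4: h(328,25)=(328*31+25)%997=223 -> [223]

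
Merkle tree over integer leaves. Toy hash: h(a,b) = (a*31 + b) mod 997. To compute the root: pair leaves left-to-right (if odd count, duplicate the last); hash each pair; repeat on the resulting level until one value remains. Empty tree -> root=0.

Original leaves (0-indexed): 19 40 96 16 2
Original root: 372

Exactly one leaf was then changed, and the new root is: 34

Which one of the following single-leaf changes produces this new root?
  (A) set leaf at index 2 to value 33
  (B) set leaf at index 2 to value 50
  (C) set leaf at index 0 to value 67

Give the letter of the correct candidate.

Answer: B

Derivation:
Original leaves: [19, 40, 96, 16, 2]
Target new root: 34
Try each candidate change and compute the resulting root:
Candidate A: set leaf[2] = 33 -> leaves = [19, 40, 33, 16, 2]
  L0: [19, 40, 33, 16, 2]
  L1: h(19,40)=(19*31+40)%997=629 h(33,16)=(33*31+16)%997=42 h(2,2)=(2*31+2)%997=64 -> [629, 42, 64]
  L2: h(629,42)=(629*31+42)%997=598 h(64,64)=(64*31+64)%997=54 -> [598, 54]
  L3: h(598,54)=(598*31+54)%997=646 -> [646]
  root = 646 != target 34
Candidate B: set leaf[2] = 50 -> leaves = [19, 40, 50, 16, 2]
  L0: [19, 40, 50, 16, 2]
  L1: h(19,40)=(19*31+40)%997=629 h(50,16)=(50*31+16)%997=569 h(2,2)=(2*31+2)%997=64 -> [629, 569, 64]
  L2: h(629,569)=(629*31+569)%997=128 h(64,64)=(64*31+64)%997=54 -> [128, 54]
  L3: h(128,54)=(128*31+54)%997=34 -> [34]
  root = 34 == target 34  ** MATCH **
Candidate C: set leaf[0] = 67 -> leaves = [67, 40, 96, 16, 2]
  L0: [67, 40, 96, 16, 2]
  L1: h(67,40)=(67*31+40)%997=123 h(96,16)=(96*31+16)%997=1 h(2,2)=(2*31+2)%997=64 -> [123, 1, 64]
  L2: h(123,1)=(123*31+1)%997=823 h(64,64)=(64*31+64)%997=54 -> [823, 54]
  L3: h(823,54)=(823*31+54)%997=642 -> [642]
  root = 642 != target 34
Candidate B produces the target root.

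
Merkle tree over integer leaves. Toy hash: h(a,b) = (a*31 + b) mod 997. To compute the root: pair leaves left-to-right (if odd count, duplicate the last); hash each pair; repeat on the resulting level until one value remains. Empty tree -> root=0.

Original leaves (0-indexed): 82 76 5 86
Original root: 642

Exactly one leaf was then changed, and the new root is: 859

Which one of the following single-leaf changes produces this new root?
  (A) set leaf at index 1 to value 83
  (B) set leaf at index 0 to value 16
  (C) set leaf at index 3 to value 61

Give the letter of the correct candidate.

Original leaves: [82, 76, 5, 86]
Target new root: 859
Try each candidate change and compute the resulting root:
Candidate A: set leaf[1] = 83 -> leaves = [82, 83, 5, 86]
  L0: [82, 83, 5, 86]
  L1: h(82,83)=(82*31+83)%997=631 h(5,86)=(5*31+86)%997=241 -> [631, 241]
  L2: h(631,241)=(631*31+241)%997=859 -> [859]
  root = 859 == target 859  ** MATCH **
Candidate B: set leaf[0] = 16 -> leaves = [16, 76, 5, 86]
  L0: [16, 76, 5, 86]
  L1: h(16,76)=(16*31+76)%997=572 h(5,86)=(5*31+86)%997=241 -> [572, 241]
  L2: h(572,241)=(572*31+241)%997=27 -> [27]
  root = 27 != target 859
Candidate C: set leaf[3] = 61 -> leaves = [82, 76, 5, 61]
  L0: [82, 76, 5, 61]
  L1: h(82,76)=(82*31+76)%997=624 h(5,61)=(5*31+61)%997=216 -> [624, 216]
  L2: h(624,216)=(624*31+216)%997=617 -> [617]
  root = 617 != target 859
Candidate A produces the target root.

Answer: A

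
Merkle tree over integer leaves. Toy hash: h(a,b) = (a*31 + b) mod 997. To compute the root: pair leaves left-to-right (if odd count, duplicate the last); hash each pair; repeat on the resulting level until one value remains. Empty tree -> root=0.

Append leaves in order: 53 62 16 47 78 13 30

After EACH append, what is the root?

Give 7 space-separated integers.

After append 53 (leaves=[53]):
  L0: [53]
  root=53
After append 62 (leaves=[53, 62]):
  L0: [53, 62]
  L1: h(53,62)=(53*31+62)%997=708 -> [708]
  root=708
After append 16 (leaves=[53, 62, 16]):
  L0: [53, 62, 16]
  L1: h(53,62)=(53*31+62)%997=708 h(16,16)=(16*31+16)%997=512 -> [708, 512]
  L2: h(708,512)=(708*31+512)%997=526 -> [526]
  root=526
After append 47 (leaves=[53, 62, 16, 47]):
  L0: [53, 62, 16, 47]
  L1: h(53,62)=(53*31+62)%997=708 h(16,47)=(16*31+47)%997=543 -> [708, 543]
  L2: h(708,543)=(708*31+543)%997=557 -> [557]
  root=557
After append 78 (leaves=[53, 62, 16, 47, 78]):
  L0: [53, 62, 16, 47, 78]
  L1: h(53,62)=(53*31+62)%997=708 h(16,47)=(16*31+47)%997=543 h(78,78)=(78*31+78)%997=502 -> [708, 543, 502]
  L2: h(708,543)=(708*31+543)%997=557 h(502,502)=(502*31+502)%997=112 -> [557, 112]
  L3: h(557,112)=(557*31+112)%997=430 -> [430]
  root=430
After append 13 (leaves=[53, 62, 16, 47, 78, 13]):
  L0: [53, 62, 16, 47, 78, 13]
  L1: h(53,62)=(53*31+62)%997=708 h(16,47)=(16*31+47)%997=543 h(78,13)=(78*31+13)%997=437 -> [708, 543, 437]
  L2: h(708,543)=(708*31+543)%997=557 h(437,437)=(437*31+437)%997=26 -> [557, 26]
  L3: h(557,26)=(557*31+26)%997=344 -> [344]
  root=344
After append 30 (leaves=[53, 62, 16, 47, 78, 13, 30]):
  L0: [53, 62, 16, 47, 78, 13, 30]
  L1: h(53,62)=(53*31+62)%997=708 h(16,47)=(16*31+47)%997=543 h(78,13)=(78*31+13)%997=437 h(30,30)=(30*31+30)%997=960 -> [708, 543, 437, 960]
  L2: h(708,543)=(708*31+543)%997=557 h(437,960)=(437*31+960)%997=549 -> [557, 549]
  L3: h(557,549)=(557*31+549)%997=867 -> [867]
  root=867

Answer: 53 708 526 557 430 344 867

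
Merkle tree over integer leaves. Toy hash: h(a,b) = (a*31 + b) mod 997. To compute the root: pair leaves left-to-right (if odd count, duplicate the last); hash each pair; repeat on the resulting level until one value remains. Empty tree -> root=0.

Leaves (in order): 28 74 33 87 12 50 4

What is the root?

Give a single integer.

L0: [28, 74, 33, 87, 12, 50, 4]
L1: h(28,74)=(28*31+74)%997=942 h(33,87)=(33*31+87)%997=113 h(12,50)=(12*31+50)%997=422 h(4,4)=(4*31+4)%997=128 -> [942, 113, 422, 128]
L2: h(942,113)=(942*31+113)%997=402 h(422,128)=(422*31+128)%997=249 -> [402, 249]
L3: h(402,249)=(402*31+249)%997=747 -> [747]

Answer: 747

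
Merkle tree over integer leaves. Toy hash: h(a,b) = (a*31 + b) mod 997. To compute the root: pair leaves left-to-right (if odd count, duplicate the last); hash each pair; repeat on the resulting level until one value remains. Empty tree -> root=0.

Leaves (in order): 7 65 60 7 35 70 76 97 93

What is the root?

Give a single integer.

L0: [7, 65, 60, 7, 35, 70, 76, 97, 93]
L1: h(7,65)=(7*31+65)%997=282 h(60,7)=(60*31+7)%997=870 h(35,70)=(35*31+70)%997=158 h(76,97)=(76*31+97)%997=459 h(93,93)=(93*31+93)%997=982 -> [282, 870, 158, 459, 982]
L2: h(282,870)=(282*31+870)%997=639 h(158,459)=(158*31+459)%997=372 h(982,982)=(982*31+982)%997=517 -> [639, 372, 517]
L3: h(639,372)=(639*31+372)%997=241 h(517,517)=(517*31+517)%997=592 -> [241, 592]
L4: h(241,592)=(241*31+592)%997=87 -> [87]

Answer: 87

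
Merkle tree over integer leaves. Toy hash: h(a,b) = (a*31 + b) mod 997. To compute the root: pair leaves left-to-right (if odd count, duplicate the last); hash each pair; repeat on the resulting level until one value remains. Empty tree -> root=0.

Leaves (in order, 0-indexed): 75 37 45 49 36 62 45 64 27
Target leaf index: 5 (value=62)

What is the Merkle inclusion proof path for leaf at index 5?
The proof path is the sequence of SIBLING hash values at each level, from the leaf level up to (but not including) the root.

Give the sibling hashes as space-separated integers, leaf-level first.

L0 (leaves): [75, 37, 45, 49, 36, 62, 45, 64, 27], target index=5
L1: h(75,37)=(75*31+37)%997=368 [pair 0] h(45,49)=(45*31+49)%997=447 [pair 1] h(36,62)=(36*31+62)%997=181 [pair 2] h(45,64)=(45*31+64)%997=462 [pair 3] h(27,27)=(27*31+27)%997=864 [pair 4] -> [368, 447, 181, 462, 864]
  Sibling for proof at L0: 36
L2: h(368,447)=(368*31+447)%997=888 [pair 0] h(181,462)=(181*31+462)%997=91 [pair 1] h(864,864)=(864*31+864)%997=729 [pair 2] -> [888, 91, 729]
  Sibling for proof at L1: 462
L3: h(888,91)=(888*31+91)%997=700 [pair 0] h(729,729)=(729*31+729)%997=397 [pair 1] -> [700, 397]
  Sibling for proof at L2: 888
L4: h(700,397)=(700*31+397)%997=163 [pair 0] -> [163]
  Sibling for proof at L3: 397
Root: 163
Proof path (sibling hashes from leaf to root): [36, 462, 888, 397]

Answer: 36 462 888 397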